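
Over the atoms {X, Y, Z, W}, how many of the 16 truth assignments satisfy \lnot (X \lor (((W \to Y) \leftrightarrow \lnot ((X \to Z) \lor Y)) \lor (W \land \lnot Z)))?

Initial set: {\lnot (X \lor (((W \to Y) \leftrightarrow \lnot ((X \to Z) \lor Y)) \lor (W \land \lnot Z)))}.
\lnot (X \lor (((W \to Y) \leftrightarrow \lnot ((X \to Z) \lor Y)) \lor (W \land \lnot Z))): α-rule — add \lnot X, \lnot (((W \to Y) \leftrightarrow \lnot ((X \to Z) \lor Y)) \lor (W \land \lnot Z)).
\lnot (((W \to Y) \leftrightarrow \lnot ((X \to Z) \lor Y)) \lor (W \land \lnot Z)): α-rule — add \lnot ((W \to Y) \leftrightarrow \lnot ((X \to Z) \lor Y)), \lnot (W \land \lnot Z).
\lnot ((W \to Y) \leftrightarrow \lnot ((X \to Z) \lor Y)): β-rule — branch into (W \to Y), \lnot \lnot ((X \to Z) \lor Y)  //  \lnot (W \to Y), \lnot ((X \to Z) \lor Y).
  branch 1 (add (W \to Y), \lnot \lnot ((X \to Z) \lor Y)):
    \lnot (W \land \lnot Z): β-rule — branch into \lnot W  //  \lnot \lnot Z.
      branch 1.1 (add \lnot W):
        (W \to Y): β-rule — branch into \lnot W  //  Y.
          branch 1.1.1 (add \lnot W):
            \lnot \lnot ((X \to Z) \lor Y): β-rule — branch into (X \to Z)  //  Y.
              branch 1.1.1.1 (add (X \to Z)):
                (X \to Z): β-rule — branch into \lnot X  //  Z.
                  branch 1.1.1.1.1 (add \lnot X):
                    ○ open, literals {W=false, X=false}.
                  branch 1.1.1.1.2 (add Z):
                    ○ open, literals {W=false, X=false, Z=true}.
              branch 1.1.1.2 (add Y):
                ○ open, literals {W=false, X=false, Y=true}.
          branch 1.1.2 (add Y):
            \lnot \lnot ((X \to Z) \lor Y): β-rule — branch into (X \to Z)  //  Y.
              branch 1.1.2.1 (add (X \to Z)):
                (X \to Z): β-rule — branch into \lnot X  //  Z.
                  branch 1.1.2.1.1 (add \lnot X):
                    ○ open, literals {W=false, X=false, Y=true}.
                  branch 1.1.2.1.2 (add Z):
                    ○ open, literals {W=false, X=false, Y=true, Z=true}.
              branch 1.1.2.2 (add Y):
                ○ open, literals {W=false, X=false, Y=true}.
      branch 1.2 (add \lnot \lnot Z):
        (W \to Y): β-rule — branch into \lnot W  //  Y.
          branch 1.2.1 (add \lnot W):
            \lnot \lnot ((X \to Z) \lor Y): β-rule — branch into (X \to Z)  //  Y.
              branch 1.2.1.1 (add (X \to Z)):
                (X \to Z): β-rule — branch into \lnot X  //  Z.
                  branch 1.2.1.1.1 (add \lnot X):
                    ○ open, literals {W=false, X=false, Z=true}.
                  branch 1.2.1.1.2 (add Z):
                    ○ open, literals {W=false, X=false, Z=true}.
              branch 1.2.1.2 (add Y):
                ○ open, literals {W=false, X=false, Y=true, Z=true}.
          branch 1.2.2 (add Y):
            \lnot \lnot ((X \to Z) \lor Y): β-rule — branch into (X \to Z)  //  Y.
              branch 1.2.2.1 (add (X \to Z)):
                (X \to Z): β-rule — branch into \lnot X  //  Z.
                  branch 1.2.2.1.1 (add \lnot X):
                    ○ open, literals {X=false, Y=true, Z=true}.
                  branch 1.2.2.1.2 (add Z):
                    ○ open, literals {X=false, Y=true, Z=true}.
              branch 1.2.2.2 (add Y):
                ○ open, literals {X=false, Y=true, Z=true}.
  branch 2 (add \lnot (W \to Y), \lnot ((X \to Z) \lor Y)):
    \lnot (W \to Y): α-rule — add W, \lnot Y.
    \lnot ((X \to Z) \lor Y): α-rule — add \lnot (X \to Z), \lnot Y.
    \lnot (X \to Z): α-rule — add X, \lnot Z.
    × closes — contains both X and \lnot X.
1 branch closed, 12 open.
Each open branch fixes some atoms; the unmentioned ones are free. Counting distinct full assignments: branch {W=false, X=false} (Y, Z) contributes 4 new; branch {W=false, X=false, Z=true} (Y) contributes 0 new; branch {W=false, X=false, Y=true} (Z) contributes 0 new; branch {W=false, X=false, Y=true} (Z) contributes 0 new; branch {W=false, X=false, Y=true, Z=true} (none free) contributes 0 new; branch {W=false, X=false, Y=true} (Z) contributes 0 new; branch {W=false, X=false, Z=true} (Y) contributes 0 new; branch {W=false, X=false, Z=true} (Y) contributes 0 new; branch {W=false, X=false, Y=true, Z=true} (none free) contributes 0 new; branch {X=false, Y=true, Z=true} (W) contributes 1 new; branch {X=false, Y=true, Z=true} (W) contributes 0 new; branch {X=false, Y=true, Z=true} (W) contributes 0 new. Total: 5.

5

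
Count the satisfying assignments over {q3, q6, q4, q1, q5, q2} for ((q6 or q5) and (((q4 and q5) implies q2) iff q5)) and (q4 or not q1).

Initial set: {(((q6 or q5) and (((q4 and q5) implies q2) iff q5)) and (q4 or not q1))}.
(((q6 or q5) and (((q4 and q5) implies q2) iff q5)) and (q4 or not q1)): α-rule — add ((q6 or q5) and (((q4 and q5) implies q2) iff q5)), (q4 or not q1).
((q6 or q5) and (((q4 and q5) implies q2) iff q5)): α-rule — add (q6 or q5), (((q4 and q5) implies q2) iff q5).
(q4 or not q1): β-rule — branch into q4  //  not q1.
  branch 1 (add q4):
    (q6 or q5): β-rule — branch into q6  //  q5.
      branch 1.1 (add q6):
        (((q4 and q5) implies q2) iff q5): β-rule — branch into ((q4 and q5) implies q2), q5  //  not ((q4 and q5) implies q2), not q5.
          branch 1.1.1 (add ((q4 and q5) implies q2), q5):
            ((q4 and q5) implies q2): β-rule — branch into not (q4 and q5)  //  q2.
              branch 1.1.1.1 (add not (q4 and q5)):
                not (q4 and q5): β-rule — branch into not q4  //  not q5.
                  branch 1.1.1.1.1 (add not q4):
                    × closes — contains both q4 and not q4.
                  branch 1.1.1.1.2 (add not q5):
                    × closes — contains both q5 and not q5.
              branch 1.1.1.2 (add q2):
                ○ open, literals {q2=true, q4=true, q5=true, q6=true}.
          branch 1.1.2 (add not ((q4 and q5) implies q2), not q5):
            not ((q4 and q5) implies q2): α-rule — add (q4 and q5), not q2.
            (q4 and q5): α-rule — add q4, q5.
            × closes — contains both q5 and not q5.
      branch 1.2 (add q5):
        (((q4 and q5) implies q2) iff q5): β-rule — branch into ((q4 and q5) implies q2), q5  //  not ((q4 and q5) implies q2), not q5.
          branch 1.2.1 (add ((q4 and q5) implies q2), q5):
            ((q4 and q5) implies q2): β-rule — branch into not (q4 and q5)  //  q2.
              branch 1.2.1.1 (add not (q4 and q5)):
                not (q4 and q5): β-rule — branch into not q4  //  not q5.
                  branch 1.2.1.1.1 (add not q4):
                    × closes — contains both q4 and not q4.
                  branch 1.2.1.1.2 (add not q5):
                    × closes — contains both q5 and not q5.
              branch 1.2.1.2 (add q2):
                ○ open, literals {q2=true, q4=true, q5=true}.
          branch 1.2.2 (add not ((q4 and q5) implies q2), not q5):
            × closes — contains both q5 and not q5.
  branch 2 (add not q1):
    (q6 or q5): β-rule — branch into q6  //  q5.
      branch 2.1 (add q6):
        (((q4 and q5) implies q2) iff q5): β-rule — branch into ((q4 and q5) implies q2), q5  //  not ((q4 and q5) implies q2), not q5.
          branch 2.1.1 (add ((q4 and q5) implies q2), q5):
            ((q4 and q5) implies q2): β-rule — branch into not (q4 and q5)  //  q2.
              branch 2.1.1.1 (add not (q4 and q5)):
                not (q4 and q5): β-rule — branch into not q4  //  not q5.
                  branch 2.1.1.1.1 (add not q4):
                    ○ open, literals {q1=false, q4=false, q5=true, q6=true}.
                  branch 2.1.1.1.2 (add not q5):
                    × closes — contains both q5 and not q5.
              branch 2.1.1.2 (add q2):
                ○ open, literals {q1=false, q2=true, q5=true, q6=true}.
          branch 2.1.2 (add not ((q4 and q5) implies q2), not q5):
            not ((q4 and q5) implies q2): α-rule — add (q4 and q5), not q2.
            (q4 and q5): α-rule — add q4, q5.
            × closes — contains both q5 and not q5.
      branch 2.2 (add q5):
        (((q4 and q5) implies q2) iff q5): β-rule — branch into ((q4 and q5) implies q2), q5  //  not ((q4 and q5) implies q2), not q5.
          branch 2.2.1 (add ((q4 and q5) implies q2), q5):
            ((q4 and q5) implies q2): β-rule — branch into not (q4 and q5)  //  q2.
              branch 2.2.1.1 (add not (q4 and q5)):
                not (q4 and q5): β-rule — branch into not q4  //  not q5.
                  branch 2.2.1.1.1 (add not q4):
                    ○ open, literals {q1=false, q4=false, q5=true}.
                  branch 2.2.1.1.2 (add not q5):
                    × closes — contains both q5 and not q5.
              branch 2.2.1.2 (add q2):
                ○ open, literals {q1=false, q2=true, q5=true}.
          branch 2.2.2 (add not ((q4 and q5) implies q2), not q5):
            × closes — contains both q5 and not q5.
10 branches closed, 6 open.
Each open branch fixes some atoms; the unmentioned ones are free. Counting distinct full assignments: branch {q2=true, q4=true, q5=true, q6=true} (q3, q1) contributes 4 new; branch {q2=true, q4=true, q5=true} (q3, q6, q1) contributes 4 new; branch {q1=false, q4=false, q5=true, q6=true} (q3, q2) contributes 4 new; branch {q1=false, q2=true, q5=true, q6=true} (q3, q4) contributes 0 new; branch {q1=false, q4=false, q5=true} (q3, q6, q2) contributes 4 new; branch {q1=false, q2=true, q5=true} (q3, q6, q4) contributes 0 new. Total: 16.

16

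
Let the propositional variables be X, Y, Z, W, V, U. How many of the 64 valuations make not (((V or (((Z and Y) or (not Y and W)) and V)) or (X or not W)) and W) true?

40

Initial set: {not (((V or (((Z and Y) or (not Y and W)) and V)) or (X or not W)) and W)}.
not (((V or (((Z and Y) or (not Y and W)) and V)) or (X or not W)) and W): β-rule — branch into not ((V or (((Z and Y) or (not Y and W)) and V)) or (X or not W))  //  not W.
  branch 1 (add not ((V or (((Z and Y) or (not Y and W)) and V)) or (X or not W))):
    not ((V or (((Z and Y) or (not Y and W)) and V)) or (X or not W)): α-rule — add not (V or (((Z and Y) or (not Y and W)) and V)), not (X or not W).
    not (V or (((Z and Y) or (not Y and W)) and V)): α-rule — add not V, not (((Z and Y) or (not Y and W)) and V).
    not (X or not W): α-rule — add not X, not not W.
    not (((Z and Y) or (not Y and W)) and V): β-rule — branch into not ((Z and Y) or (not Y and W))  //  not V.
      branch 1.1 (add not ((Z and Y) or (not Y and W))):
        not ((Z and Y) or (not Y and W)): α-rule — add not (Z and Y), not (not Y and W).
        not (Z and Y): β-rule — branch into not Z  //  not Y.
          branch 1.1.1 (add not Z):
            not (not Y and W): β-rule — branch into not not Y  //  not W.
              branch 1.1.1.1 (add not not Y):
                ○ open, literals {V=0, W=1, X=0, Y=1, Z=0}.
              branch 1.1.1.2 (add not W):
                × closes — contains both W and not W.
          branch 1.1.2 (add not Y):
            not (not Y and W): β-rule — branch into not not Y  //  not W.
              branch 1.1.2.1 (add not not Y):
                × closes — contains both Y and not Y.
              branch 1.1.2.2 (add not W):
                × closes — contains both W and not W.
      branch 1.2 (add not V):
        ○ open, literals {V=0, W=1, X=0}.
  branch 2 (add not W):
    ○ open, literals {W=0}.
3 branches closed, 3 open.
Each open branch fixes some atoms; the unmentioned ones are free. Counting distinct full assignments: branch {V=0, W=1, X=0, Y=1, Z=0} (U) contributes 2 new; branch {V=0, W=1, X=0} (Y, Z, U) contributes 6 new; branch {W=0} (X, Y, Z, V, U) contributes 32 new. Total: 40.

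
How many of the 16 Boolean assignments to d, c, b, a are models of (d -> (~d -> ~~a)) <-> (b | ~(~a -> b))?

12

Initial set: {((d -> (~d -> ~~a)) <-> (b | ~(~a -> b)))}.
((d -> (~d -> ~~a)) <-> (b | ~(~a -> b))): β-rule — branch into (d -> (~d -> ~~a)), (b | ~(~a -> b))  //  ~(d -> (~d -> ~~a)), ~(b | ~(~a -> b)).
  branch 1 (add (d -> (~d -> ~~a)), (b | ~(~a -> b))):
    (d -> (~d -> ~~a)): β-rule — branch into ~d  //  (~d -> ~~a).
      branch 1.1 (add ~d):
        (b | ~(~a -> b)): β-rule — branch into b  //  ~(~a -> b).
          branch 1.1.1 (add b):
            ○ open, literals {b=T, d=F}.
          branch 1.1.2 (add ~(~a -> b)):
            ~(~a -> b): α-rule — add ~a, ~b.
            ○ open, literals {a=F, b=F, d=F}.
      branch 1.2 (add (~d -> ~~a)):
        (b | ~(~a -> b)): β-rule — branch into b  //  ~(~a -> b).
          branch 1.2.1 (add b):
            (~d -> ~~a): β-rule — branch into ~~d  //  ~~a.
              branch 1.2.1.1 (add ~~d):
                ○ open, literals {b=T, d=T}.
              branch 1.2.1.2 (add ~~a):
                ~~a: drop double negation, giving a.
                ○ open, literals {a=T, b=T}.
          branch 1.2.2 (add ~(~a -> b)):
            ~(~a -> b): α-rule — add ~a, ~b.
            (~d -> ~~a): β-rule — branch into ~~d  //  ~~a.
              branch 1.2.2.1 (add ~~d):
                ○ open, literals {a=F, b=F, d=T}.
              branch 1.2.2.2 (add ~~a):
                ~~a: drop double negation, giving a.
                × closes — contains both a and ~a.
  branch 2 (add ~(d -> (~d -> ~~a)), ~(b | ~(~a -> b))):
    ~(d -> (~d -> ~~a)): α-rule — add d, ~(~d -> ~~a).
    ~(b | ~(~a -> b)): α-rule — add ~b, ~~(~a -> b).
    ~(~d -> ~~a): α-rule — add ~d, ~~~a.
    × closes — contains both d and ~d.
2 branches closed, 5 open.
Each open branch fixes some atoms; the unmentioned ones are free. Counting distinct full assignments: branch {b=T, d=F} (c, a) contributes 4 new; branch {a=F, b=F, d=F} (c) contributes 2 new; branch {b=T, d=T} (c, a) contributes 4 new; branch {a=T, b=T} (d, c) contributes 0 new; branch {a=F, b=F, d=T} (c) contributes 2 new. Total: 12.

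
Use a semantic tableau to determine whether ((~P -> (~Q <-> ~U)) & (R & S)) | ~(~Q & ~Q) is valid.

Assume the negation and expand:
Initial set: {~(((~P -> (~Q <-> ~U)) & (R & S)) | ~(~Q & ~Q))}.
~(((~P -> (~Q <-> ~U)) & (R & S)) | ~(~Q & ~Q)): α-rule — add ~((~P -> (~Q <-> ~U)) & (R & S)), ~~(~Q & ~Q).
~~(~Q & ~Q): α-rule — add ~Q, ~Q.
~((~P -> (~Q <-> ~U)) & (R & S)): β-rule — branch into ~(~P -> (~Q <-> ~U))  //  ~(R & S).
  branch 1 (add ~(~P -> (~Q <-> ~U))):
    ~(~P -> (~Q <-> ~U)): α-rule — add ~P, ~(~Q <-> ~U).
    ~(~Q <-> ~U): β-rule — branch into ~Q, ~~U  //  ~~Q, ~U.
      branch 1.1 (add ~Q, ~~U):
        ○ open, literals {P=F, Q=F, U=T}.
      branch 1.2 (add ~~Q, ~U):
        × closes — contains both Q and ~Q.
  branch 2 (add ~(R & S)):
    ~(R & S): β-rule — branch into ~R  //  ~S.
      branch 2.1 (add ~R):
        ○ open, literals {Q=F, R=F}.
      branch 2.2 (add ~S):
        ○ open, literals {Q=F, S=F}.
1 branch closed, 3 open.
An open branch gives a countermodel: P=F, Q=F, U=T (unmentioned atoms arbitrary); under it the original formula is false.

Not valid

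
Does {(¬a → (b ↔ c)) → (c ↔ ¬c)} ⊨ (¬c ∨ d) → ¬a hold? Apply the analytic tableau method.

Yes

Initial set: {T ((¬a → (b ↔ c)) → (c ↔ ¬c)); F ((¬c ∨ d) → ¬a)}.
F ((¬c ∨ d) → ¬a): α-rule — add T (¬c ∨ d), F ¬a.
T ((¬a → (b ↔ c)) → (c ↔ ¬c)): β-rule — branch into F (¬a → (b ↔ c))  //  T (c ↔ ¬c).
  branch 1 (add F (¬a → (b ↔ c))):
    F (¬a → (b ↔ c)): α-rule — add T ¬a, F (b ↔ c).
    × closes — contains both a and ¬a.
  branch 2 (add T (c ↔ ¬c)):
    T (¬c ∨ d): β-rule — branch into T ¬c  //  T d.
      branch 2.1 (add T ¬c):
        T (c ↔ ¬c): β-rule — branch into T c, T ¬c  //  F c, F ¬c.
          branch 2.1.1 (add T c, T ¬c):
            × closes — contains both c and ¬c.
          branch 2.1.2 (add F c, F ¬c):
            × closes — contains both c and ¬c.
      branch 2.2 (add T d):
        T (c ↔ ¬c): β-rule — branch into T c, T ¬c  //  F c, F ¬c.
          branch 2.2.1 (add T c, T ¬c):
            × closes — contains both c and ¬c.
          branch 2.2.2 (add F c, F ¬c):
            × closes — contains both c and ¬c.
All 5 branches close.
Every branch closed, so the premises entail the conclusion.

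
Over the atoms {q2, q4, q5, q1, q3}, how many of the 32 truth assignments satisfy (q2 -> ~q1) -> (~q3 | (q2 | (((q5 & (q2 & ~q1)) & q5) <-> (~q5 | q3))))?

24

Initial set: {T ((q2 -> ~q1) -> (~q3 | (q2 | (((q5 & (q2 & ~q1)) & q5) <-> (~q5 | q3)))))}.
T ((q2 -> ~q1) -> (~q3 | (q2 | (((q5 & (q2 & ~q1)) & q5) <-> (~q5 | q3))))): β-rule — branch into F (q2 -> ~q1)  //  T (~q3 | (q2 | (((q5 & (q2 & ~q1)) & q5) <-> (~q5 | q3)))).
  branch 1 (add F (q2 -> ~q1)):
    F (q2 -> ~q1): α-rule — add T q2, F ~q1.
    ○ open, literals {q1=T, q2=T}.
  branch 2 (add T (~q3 | (q2 | (((q5 & (q2 & ~q1)) & q5) <-> (~q5 | q3))))):
    T (~q3 | (q2 | (((q5 & (q2 & ~q1)) & q5) <-> (~q5 | q3)))): β-rule — branch into T ~q3  //  T (q2 | (((q5 & (q2 & ~q1)) & q5) <-> (~q5 | q3))).
      branch 2.1 (add T ~q3):
        ○ open, literals {q3=F}.
      branch 2.2 (add T (q2 | (((q5 & (q2 & ~q1)) & q5) <-> (~q5 | q3)))):
        T (q2 | (((q5 & (q2 & ~q1)) & q5) <-> (~q5 | q3))): β-rule — branch into T q2  //  T (((q5 & (q2 & ~q1)) & q5) <-> (~q5 | q3)).
          branch 2.2.1 (add T q2):
            ○ open, literals {q2=T}.
          branch 2.2.2 (add T (((q5 & (q2 & ~q1)) & q5) <-> (~q5 | q3))):
            T (((q5 & (q2 & ~q1)) & q5) <-> (~q5 | q3)): β-rule — branch into T ((q5 & (q2 & ~q1)) & q5), T (~q5 | q3)  //  F ((q5 & (q2 & ~q1)) & q5), F (~q5 | q3).
              branch 2.2.2.1 (add T ((q5 & (q2 & ~q1)) & q5), T (~q5 | q3)):
                T ((q5 & (q2 & ~q1)) & q5): α-rule — add T (q5 & (q2 & ~q1)), T q5.
                T (q5 & (q2 & ~q1)): α-rule — add T q5, T (q2 & ~q1).
                T (q2 & ~q1): α-rule — add T q2, T ~q1.
                T (~q5 | q3): β-rule — branch into T ~q5  //  T q3.
                  branch 2.2.2.1.1 (add T ~q5):
                    × closes — contains both q5 and ~q5.
                  branch 2.2.2.1.2 (add T q3):
                    ○ open, literals {q1=F, q2=T, q3=T, q5=T}.
              branch 2.2.2.2 (add F ((q5 & (q2 & ~q1)) & q5), F (~q5 | q3)):
                F (~q5 | q3): α-rule — add F ~q5, F q3.
                F ((q5 & (q2 & ~q1)) & q5): β-rule — branch into F (q5 & (q2 & ~q1))  //  F q5.
                  branch 2.2.2.2.1 (add F (q5 & (q2 & ~q1))):
                    F (q5 & (q2 & ~q1)): β-rule — branch into F q5  //  F (q2 & ~q1).
                      branch 2.2.2.2.1.1 (add F q5):
                        × closes — contains both q5 and ~q5.
                      branch 2.2.2.2.1.2 (add F (q2 & ~q1)):
                        F (q2 & ~q1): β-rule — branch into F q2  //  F ~q1.
                          branch 2.2.2.2.1.2.1 (add F q2):
                            ○ open, literals {q2=F, q3=F, q5=T}.
                          branch 2.2.2.2.1.2.2 (add F ~q1):
                            ○ open, literals {q1=T, q3=F, q5=T}.
                  branch 2.2.2.2.2 (add F q5):
                    × closes — contains both q5 and ~q5.
3 branches closed, 6 open.
Each open branch fixes some atoms; the unmentioned ones are free. Counting distinct full assignments: branch {q1=T, q2=T} (q4, q5, q3) contributes 8 new; branch {q3=F} (q2, q4, q5, q1) contributes 12 new; branch {q2=T} (q4, q5, q1, q3) contributes 4 new; branch {q1=F, q2=T, q3=T, q5=T} (q4) contributes 0 new; branch {q2=F, q3=F, q5=T} (q4, q1) contributes 0 new; branch {q1=T, q3=F, q5=T} (q2, q4) contributes 0 new. Total: 24.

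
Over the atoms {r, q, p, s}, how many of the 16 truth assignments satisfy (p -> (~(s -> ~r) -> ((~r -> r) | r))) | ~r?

16

Initial set: {((p -> (~(s -> ~r) -> ((~r -> r) | r))) | ~r)}.
((p -> (~(s -> ~r) -> ((~r -> r) | r))) | ~r): β-rule — branch into (p -> (~(s -> ~r) -> ((~r -> r) | r)))  //  ~r.
  branch 1 (add (p -> (~(s -> ~r) -> ((~r -> r) | r)))):
    (p -> (~(s -> ~r) -> ((~r -> r) | r))): β-rule — branch into ~p  //  (~(s -> ~r) -> ((~r -> r) | r)).
      branch 1.1 (add ~p):
        ○ open, literals {p=false}.
      branch 1.2 (add (~(s -> ~r) -> ((~r -> r) | r))):
        (~(s -> ~r) -> ((~r -> r) | r)): β-rule — branch into ~~(s -> ~r)  //  ((~r -> r) | r).
          branch 1.2.1 (add ~~(s -> ~r)):
            ~~(s -> ~r): β-rule — branch into ~s  //  ~r.
              branch 1.2.1.1 (add ~s):
                ○ open, literals {s=false}.
              branch 1.2.1.2 (add ~r):
                ○ open, literals {r=false}.
          branch 1.2.2 (add ((~r -> r) | r)):
            ((~r -> r) | r): β-rule — branch into (~r -> r)  //  r.
              branch 1.2.2.1 (add (~r -> r)):
                (~r -> r): β-rule — branch into ~~r  //  r.
                  branch 1.2.2.1.1 (add ~~r):
                    ○ open, literals {r=true}.
                  branch 1.2.2.1.2 (add r):
                    ○ open, literals {r=true}.
              branch 1.2.2.2 (add r):
                ○ open, literals {r=true}.
  branch 2 (add ~r):
    ○ open, literals {r=false}.
0 branches closed, 7 open.
Each open branch fixes some atoms; the unmentioned ones are free. Counting distinct full assignments: branch {p=false} (r, q, s) contributes 8 new; branch {s=false} (r, q, p) contributes 4 new; branch {r=false} (q, p, s) contributes 2 new; branch {r=true} (q, p, s) contributes 2 new; branch {r=true} (q, p, s) contributes 0 new; branch {r=true} (q, p, s) contributes 0 new; branch {r=false} (q, p, s) contributes 0 new. Total: 16.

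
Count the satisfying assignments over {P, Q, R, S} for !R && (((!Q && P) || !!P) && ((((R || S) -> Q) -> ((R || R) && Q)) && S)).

Initial set: {(!R && (((!Q && P) || !!P) && ((((R || S) -> Q) -> ((R || R) && Q)) && S)))}.
(!R && (((!Q && P) || !!P) && ((((R || S) -> Q) -> ((R || R) && Q)) && S))): α-rule — add !R, (((!Q && P) || !!P) && ((((R || S) -> Q) -> ((R || R) && Q)) && S)).
(((!Q && P) || !!P) && ((((R || S) -> Q) -> ((R || R) && Q)) && S)): α-rule — add ((!Q && P) || !!P), ((((R || S) -> Q) -> ((R || R) && Q)) && S).
((((R || S) -> Q) -> ((R || R) && Q)) && S): α-rule — add (((R || S) -> Q) -> ((R || R) && Q)), S.
((!Q && P) || !!P): β-rule — branch into (!Q && P)  //  !!P.
  branch 1 (add (!Q && P)):
    (!Q && P): α-rule — add !Q, P.
    (((R || S) -> Q) -> ((R || R) && Q)): β-rule — branch into !((R || S) -> Q)  //  ((R || R) && Q).
      branch 1.1 (add !((R || S) -> Q)):
        !((R || S) -> Q): α-rule — add (R || S), !Q.
        (R || S): β-rule — branch into R  //  S.
          branch 1.1.1 (add R):
            × closes — contains both R and !R.
          branch 1.1.2 (add S):
            ○ open, literals {P=true, Q=false, R=false, S=true}.
      branch 1.2 (add ((R || R) && Q)):
        ((R || R) && Q): α-rule — add (R || R), Q.
        × closes — contains both Q and !Q.
  branch 2 (add !!P):
    !!P: drop double negation, giving P.
    (((R || S) -> Q) -> ((R || R) && Q)): β-rule — branch into !((R || S) -> Q)  //  ((R || R) && Q).
      branch 2.1 (add !((R || S) -> Q)):
        !((R || S) -> Q): α-rule — add (R || S), !Q.
        (R || S): β-rule — branch into R  //  S.
          branch 2.1.1 (add R):
            × closes — contains both R and !R.
          branch 2.1.2 (add S):
            ○ open, literals {P=true, Q=false, R=false, S=true}.
      branch 2.2 (add ((R || R) && Q)):
        ((R || R) && Q): α-rule — add (R || R), Q.
        (R || R): β-rule — branch into R  //  R.
          branch 2.2.1 (add R):
            × closes — contains both R and !R.
          branch 2.2.2 (add R):
            × closes — contains both R and !R.
5 branches closed, 2 open.
Each open branch fixes some atoms; the unmentioned ones are free. Counting distinct full assignments: branch {P=true, Q=false, R=false, S=true} (none free) contributes 1 new; branch {P=true, Q=false, R=false, S=true} (none free) contributes 0 new. Total: 1.

1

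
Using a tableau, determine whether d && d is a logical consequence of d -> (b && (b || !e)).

Initial set: {(d -> (b && (b || !e))); !(d && d)}.
(d -> (b && (b || !e))): β-rule — branch into !d  //  (b && (b || !e)).
  branch 1 (add !d):
    !(d && d): β-rule — branch into !d  //  !d.
      branch 1.1 (add !d):
        ○ open, literals {d=false}.
      branch 1.2 (add !d):
        ○ open, literals {d=false}.
  branch 2 (add (b && (b || !e))):
    (b && (b || !e)): α-rule — add b, (b || !e).
    !(d && d): β-rule — branch into !d  //  !d.
      branch 2.1 (add !d):
        (b || !e): β-rule — branch into b  //  !e.
          branch 2.1.1 (add b):
            ○ open, literals {b=true, d=false}.
          branch 2.1.2 (add !e):
            ○ open, literals {b=true, d=false, e=false}.
      branch 2.2 (add !d):
        (b || !e): β-rule — branch into b  //  !e.
          branch 2.2.1 (add b):
            ○ open, literals {b=true, d=false}.
          branch 2.2.2 (add !e):
            ○ open, literals {b=true, d=false, e=false}.
0 branches closed, 6 open.
An open branch gives a countermodel: d=false (unmentioned atoms arbitrary); the premises hold there but the conclusion fails.

No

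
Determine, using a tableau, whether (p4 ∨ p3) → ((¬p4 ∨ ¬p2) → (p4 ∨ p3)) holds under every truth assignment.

Valid

Assume the negation and expand:
Initial set: {¬((p4 ∨ p3) → ((¬p4 ∨ ¬p2) → (p4 ∨ p3)))}.
¬((p4 ∨ p3) → ((¬p4 ∨ ¬p2) → (p4 ∨ p3))): α-rule — add (p4 ∨ p3), ¬((¬p4 ∨ ¬p2) → (p4 ∨ p3)).
¬((¬p4 ∨ ¬p2) → (p4 ∨ p3)): α-rule — add (¬p4 ∨ ¬p2), ¬(p4 ∨ p3).
¬(p4 ∨ p3): α-rule — add ¬p4, ¬p3.
(p4 ∨ p3): β-rule — branch into p4  //  p3.
  branch 1 (add p4):
    × closes — contains both p4 and ¬p4.
  branch 2 (add p3):
    × closes — contains both p3 and ¬p3.
All 2 branches close.
Every branch closed, so the negation is unsatisfiable and the formula is valid.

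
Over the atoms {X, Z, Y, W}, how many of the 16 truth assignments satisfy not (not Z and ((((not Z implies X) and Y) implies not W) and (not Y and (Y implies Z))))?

12

Initial set: {T not (not Z and ((((not Z implies X) and Y) implies not W) and (not Y and (Y implies Z))))}.
T not (not Z and ((((not Z implies X) and Y) implies not W) and (not Y and (Y implies Z)))): β-rule — branch into F not Z  //  F ((((not Z implies X) and Y) implies not W) and (not Y and (Y implies Z))).
  branch 1 (add F not Z):
    ○ open, literals {Z=T}.
  branch 2 (add F ((((not Z implies X) and Y) implies not W) and (not Y and (Y implies Z)))):
    F ((((not Z implies X) and Y) implies not W) and (not Y and (Y implies Z))): β-rule — branch into F (((not Z implies X) and Y) implies not W)  //  F (not Y and (Y implies Z)).
      branch 2.1 (add F (((not Z implies X) and Y) implies not W)):
        F (((not Z implies X) and Y) implies not W): α-rule — add T ((not Z implies X) and Y), F not W.
        T ((not Z implies X) and Y): α-rule — add T (not Z implies X), T Y.
        T (not Z implies X): β-rule — branch into F not Z  //  T X.
          branch 2.1.1 (add F not Z):
            ○ open, literals {W=T, Y=T, Z=T}.
          branch 2.1.2 (add T X):
            ○ open, literals {W=T, X=T, Y=T}.
      branch 2.2 (add F (not Y and (Y implies Z))):
        F (not Y and (Y implies Z)): β-rule — branch into F not Y  //  F (Y implies Z).
          branch 2.2.1 (add F not Y):
            ○ open, literals {Y=T}.
          branch 2.2.2 (add F (Y implies Z)):
            F (Y implies Z): α-rule — add T Y, F Z.
            ○ open, literals {Y=T, Z=F}.
0 branches closed, 5 open.
Each open branch fixes some atoms; the unmentioned ones are free. Counting distinct full assignments: branch {Z=T} (X, Y, W) contributes 8 new; branch {W=T, Y=T, Z=T} (X) contributes 0 new; branch {W=T, X=T, Y=T} (Z) contributes 1 new; branch {Y=T} (X, Z, W) contributes 3 new; branch {Y=T, Z=F} (X, W) contributes 0 new. Total: 12.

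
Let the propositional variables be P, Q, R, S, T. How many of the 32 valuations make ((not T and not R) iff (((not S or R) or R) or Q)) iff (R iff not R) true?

Initial set: {(((not T and not R) iff (((not S or R) or R) or Q)) iff (R iff not R))}.
(((not T and not R) iff (((not S or R) or R) or Q)) iff (R iff not R)): β-rule — branch into ((not T and not R) iff (((not S or R) or R) or Q)), (R iff not R)  //  not ((not T and not R) iff (((not S or R) or R) or Q)), not (R iff not R).
  branch 1 (add ((not T and not R) iff (((not S or R) or R) or Q)), (R iff not R)):
    ((not T and not R) iff (((not S or R) or R) or Q)): β-rule — branch into (not T and not R), (((not S or R) or R) or Q)  //  not (not T and not R), not (((not S or R) or R) or Q).
      branch 1.1 (add (not T and not R), (((not S or R) or R) or Q)):
        (not T and not R): α-rule — add not T, not R.
        (R iff not R): β-rule — branch into R, not R  //  not R, not not R.
          branch 1.1.1 (add R, not R):
            × closes — contains both R and not R.
          branch 1.1.2 (add not R, not not R):
            × closes — contains both R and not R.
      branch 1.2 (add not (not T and not R), not (((not S or R) or R) or Q)):
        not (((not S or R) or R) or Q): α-rule — add not ((not S or R) or R), not Q.
        not ((not S or R) or R): α-rule — add not (not S or R), not R.
        not (not S or R): α-rule — add not not S, not R.
        (R iff not R): β-rule — branch into R, not R  //  not R, not not R.
          branch 1.2.1 (add R, not R):
            × closes — contains both R and not R.
          branch 1.2.2 (add not R, not not R):
            × closes — contains both R and not R.
  branch 2 (add not ((not T and not R) iff (((not S or R) or R) or Q)), not (R iff not R)):
    not ((not T and not R) iff (((not S or R) or R) or Q)): β-rule — branch into (not T and not R), not (((not S or R) or R) or Q)  //  not (not T and not R), (((not S or R) or R) or Q).
      branch 2.1 (add (not T and not R), not (((not S or R) or R) or Q)):
        (not T and not R): α-rule — add not T, not R.
        not (((not S or R) or R) or Q): α-rule — add not ((not S or R) or R), not Q.
        not ((not S or R) or R): α-rule — add not (not S or R), not R.
        not (not S or R): α-rule — add not not S, not R.
        not (R iff not R): β-rule — branch into R, not not R  //  not R, not R.
          branch 2.1.1 (add R, not not R):
            × closes — contains both R and not R.
          branch 2.1.2 (add not R, not R):
            ○ open, literals {Q=false, R=false, S=true, T=false}.
      branch 2.2 (add not (not T and not R), (((not S or R) or R) or Q)):
        not (R iff not R): β-rule — branch into R, not not R  //  not R, not R.
          branch 2.2.1 (add R, not not R):
            not (not T and not R): β-rule — branch into not not T  //  not not R.
              branch 2.2.1.1 (add not not T):
                (((not S or R) or R) or Q): β-rule — branch into ((not S or R) or R)  //  Q.
                  branch 2.2.1.1.1 (add ((not S or R) or R)):
                    ((not S or R) or R): β-rule — branch into (not S or R)  //  R.
                      branch 2.2.1.1.1.1 (add (not S or R)):
                        (not S or R): β-rule — branch into not S  //  R.
                          branch 2.2.1.1.1.1.1 (add not S):
                            ○ open, literals {R=true, S=false, T=true}.
                          branch 2.2.1.1.1.1.2 (add R):
                            ○ open, literals {R=true, T=true}.
                      branch 2.2.1.1.1.2 (add R):
                        ○ open, literals {R=true, T=true}.
                  branch 2.2.1.1.2 (add Q):
                    ○ open, literals {Q=true, R=true, T=true}.
              branch 2.2.1.2 (add not not R):
                (((not S or R) or R) or Q): β-rule — branch into ((not S or R) or R)  //  Q.
                  branch 2.2.1.2.1 (add ((not S or R) or R)):
                    ((not S or R) or R): β-rule — branch into (not S or R)  //  R.
                      branch 2.2.1.2.1.1 (add (not S or R)):
                        (not S or R): β-rule — branch into not S  //  R.
                          branch 2.2.1.2.1.1.1 (add not S):
                            ○ open, literals {R=true, S=false}.
                          branch 2.2.1.2.1.1.2 (add R):
                            ○ open, literals {R=true}.
                      branch 2.2.1.2.1.2 (add R):
                        ○ open, literals {R=true}.
                  branch 2.2.1.2.2 (add Q):
                    ○ open, literals {Q=true, R=true}.
          branch 2.2.2 (add not R, not R):
            not (not T and not R): β-rule — branch into not not T  //  not not R.
              branch 2.2.2.1 (add not not T):
                (((not S or R) or R) or Q): β-rule — branch into ((not S or R) or R)  //  Q.
                  branch 2.2.2.1.1 (add ((not S or R) or R)):
                    ((not S or R) or R): β-rule — branch into (not S or R)  //  R.
                      branch 2.2.2.1.1.1 (add (not S or R)):
                        (not S or R): β-rule — branch into not S  //  R.
                          branch 2.2.2.1.1.1.1 (add not S):
                            ○ open, literals {R=false, S=false, T=true}.
                          branch 2.2.2.1.1.1.2 (add R):
                            × closes — contains both R and not R.
                      branch 2.2.2.1.1.2 (add R):
                        × closes — contains both R and not R.
                  branch 2.2.2.1.2 (add Q):
                    ○ open, literals {Q=true, R=false, T=true}.
              branch 2.2.2.2 (add not not R):
                × closes — contains both R and not R.
8 branches closed, 11 open.
Each open branch fixes some atoms; the unmentioned ones are free. Counting distinct full assignments: branch {Q=false, R=false, S=true, T=false} (P) contributes 2 new; branch {R=true, S=false, T=true} (P, Q) contributes 4 new; branch {R=true, T=true} (P, Q, S) contributes 4 new; branch {R=true, T=true} (P, Q, S) contributes 0 new; branch {Q=true, R=true, T=true} (P, S) contributes 0 new; branch {R=true, S=false} (P, Q, T) contributes 4 new; branch {R=true} (P, Q, S, T) contributes 4 new; branch {R=true} (P, Q, S, T) contributes 0 new; branch {Q=true, R=true} (P, S, T) contributes 0 new; branch {R=false, S=false, T=true} (P, Q) contributes 4 new; branch {Q=true, R=false, T=true} (P, S) contributes 2 new. Total: 24.

24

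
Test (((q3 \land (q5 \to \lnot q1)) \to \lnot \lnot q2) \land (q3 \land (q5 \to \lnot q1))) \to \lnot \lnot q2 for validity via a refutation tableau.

Assume the negation and expand:
Initial set: {\lnot ((((q3 \land (q5 \to \lnot q1)) \to \lnot \lnot q2) \land (q3 \land (q5 \to \lnot q1))) \to \lnot \lnot q2)}.
\lnot ((((q3 \land (q5 \to \lnot q1)) \to \lnot \lnot q2) \land (q3 \land (q5 \to \lnot q1))) \to \lnot \lnot q2): α-rule — add (((q3 \land (q5 \to \lnot q1)) \to \lnot \lnot q2) \land (q3 \land (q5 \to \lnot q1))), \lnot \lnot \lnot q2.
(((q3 \land (q5 \to \lnot q1)) \to \lnot \lnot q2) \land (q3 \land (q5 \to \lnot q1))): α-rule — add ((q3 \land (q5 \to \lnot q1)) \to \lnot \lnot q2), (q3 \land (q5 \to \lnot q1)).
\lnot \lnot \lnot q2: drop double negation, giving \lnot q2.
(q3 \land (q5 \to \lnot q1)): α-rule — add q3, (q5 \to \lnot q1).
((q3 \land (q5 \to \lnot q1)) \to \lnot \lnot q2): β-rule — branch into \lnot (q3 \land (q5 \to \lnot q1))  //  \lnot \lnot q2.
  branch 1 (add \lnot (q3 \land (q5 \to \lnot q1))):
    (q5 \to \lnot q1): β-rule — branch into \lnot q5  //  \lnot q1.
      branch 1.1 (add \lnot q5):
        \lnot (q3 \land (q5 \to \lnot q1)): β-rule — branch into \lnot q3  //  \lnot (q5 \to \lnot q1).
          branch 1.1.1 (add \lnot q3):
            × closes — contains both q3 and \lnot q3.
          branch 1.1.2 (add \lnot (q5 \to \lnot q1)):
            \lnot (q5 \to \lnot q1): α-rule — add q5, \lnot \lnot q1.
            × closes — contains both q5 and \lnot q5.
      branch 1.2 (add \lnot q1):
        \lnot (q3 \land (q5 \to \lnot q1)): β-rule — branch into \lnot q3  //  \lnot (q5 \to \lnot q1).
          branch 1.2.1 (add \lnot q3):
            × closes — contains both q3 and \lnot q3.
          branch 1.2.2 (add \lnot (q5 \to \lnot q1)):
            \lnot (q5 \to \lnot q1): α-rule — add q5, \lnot \lnot q1.
            × closes — contains both q1 and \lnot q1.
  branch 2 (add \lnot \lnot q2):
    \lnot \lnot q2: drop double negation, giving q2.
    × closes — contains both q2 and \lnot q2.
All 5 branches close.
Every branch closed, so the negation is unsatisfiable and the formula is valid.

Valid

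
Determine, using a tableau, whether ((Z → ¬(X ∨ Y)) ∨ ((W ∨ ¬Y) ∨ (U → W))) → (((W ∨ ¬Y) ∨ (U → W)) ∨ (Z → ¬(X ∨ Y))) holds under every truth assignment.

Valid

Assume the negation and expand:
Initial set: {¬(((Z → ¬(X ∨ Y)) ∨ ((W ∨ ¬Y) ∨ (U → W))) → (((W ∨ ¬Y) ∨ (U → W)) ∨ (Z → ¬(X ∨ Y))))}.
¬(((Z → ¬(X ∨ Y)) ∨ ((W ∨ ¬Y) ∨ (U → W))) → (((W ∨ ¬Y) ∨ (U → W)) ∨ (Z → ¬(X ∨ Y)))): α-rule — add ((Z → ¬(X ∨ Y)) ∨ ((W ∨ ¬Y) ∨ (U → W))), ¬(((W ∨ ¬Y) ∨ (U → W)) ∨ (Z → ¬(X ∨ Y))).
¬(((W ∨ ¬Y) ∨ (U → W)) ∨ (Z → ¬(X ∨ Y))): α-rule — add ¬((W ∨ ¬Y) ∨ (U → W)), ¬(Z → ¬(X ∨ Y)).
¬((W ∨ ¬Y) ∨ (U → W)): α-rule — add ¬(W ∨ ¬Y), ¬(U → W).
¬(Z → ¬(X ∨ Y)): α-rule — add Z, ¬¬(X ∨ Y).
¬(W ∨ ¬Y): α-rule — add ¬W, ¬¬Y.
¬(U → W): α-rule — add U, ¬W.
((Z → ¬(X ∨ Y)) ∨ ((W ∨ ¬Y) ∨ (U → W))): β-rule — branch into (Z → ¬(X ∨ Y))  //  ((W ∨ ¬Y) ∨ (U → W)).
  branch 1 (add (Z → ¬(X ∨ Y))):
    ¬¬(X ∨ Y): β-rule — branch into X  //  Y.
      branch 1.1 (add X):
        (Z → ¬(X ∨ Y)): β-rule — branch into ¬Z  //  ¬(X ∨ Y).
          branch 1.1.1 (add ¬Z):
            × closes — contains both Z and ¬Z.
          branch 1.1.2 (add ¬(X ∨ Y)):
            ¬(X ∨ Y): α-rule — add ¬X, ¬Y.
            × closes — contains both X and ¬X.
      branch 1.2 (add Y):
        (Z → ¬(X ∨ Y)): β-rule — branch into ¬Z  //  ¬(X ∨ Y).
          branch 1.2.1 (add ¬Z):
            × closes — contains both Z and ¬Z.
          branch 1.2.2 (add ¬(X ∨ Y)):
            ¬(X ∨ Y): α-rule — add ¬X, ¬Y.
            × closes — contains both Y and ¬Y.
  branch 2 (add ((W ∨ ¬Y) ∨ (U → W))):
    ¬¬(X ∨ Y): β-rule — branch into X  //  Y.
      branch 2.1 (add X):
        ((W ∨ ¬Y) ∨ (U → W)): β-rule — branch into (W ∨ ¬Y)  //  (U → W).
          branch 2.1.1 (add (W ∨ ¬Y)):
            (W ∨ ¬Y): β-rule — branch into W  //  ¬Y.
              branch 2.1.1.1 (add W):
                × closes — contains both W and ¬W.
              branch 2.1.1.2 (add ¬Y):
                × closes — contains both Y and ¬Y.
          branch 2.1.2 (add (U → W)):
            (U → W): β-rule — branch into ¬U  //  W.
              branch 2.1.2.1 (add ¬U):
                × closes — contains both U and ¬U.
              branch 2.1.2.2 (add W):
                × closes — contains both W and ¬W.
      branch 2.2 (add Y):
        ((W ∨ ¬Y) ∨ (U → W)): β-rule — branch into (W ∨ ¬Y)  //  (U → W).
          branch 2.2.1 (add (W ∨ ¬Y)):
            (W ∨ ¬Y): β-rule — branch into W  //  ¬Y.
              branch 2.2.1.1 (add W):
                × closes — contains both W and ¬W.
              branch 2.2.1.2 (add ¬Y):
                × closes — contains both Y and ¬Y.
          branch 2.2.2 (add (U → W)):
            (U → W): β-rule — branch into ¬U  //  W.
              branch 2.2.2.1 (add ¬U):
                × closes — contains both U and ¬U.
              branch 2.2.2.2 (add W):
                × closes — contains both W and ¬W.
All 12 branches close.
Every branch closed, so the negation is unsatisfiable and the formula is valid.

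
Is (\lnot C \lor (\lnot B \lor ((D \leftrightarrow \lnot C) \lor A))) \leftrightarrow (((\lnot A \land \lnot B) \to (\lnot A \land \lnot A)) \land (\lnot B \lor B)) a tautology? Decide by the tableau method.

Not valid

Assume the negation and expand:
Initial set: {\lnot ((\lnot C \lor (\lnot B \lor ((D \leftrightarrow \lnot C) \lor A))) \leftrightarrow (((\lnot A \land \lnot B) \to (\lnot A \land \lnot A)) \land (\lnot B \lor B)))}.
\lnot ((\lnot C \lor (\lnot B \lor ((D \leftrightarrow \lnot C) \lor A))) \leftrightarrow (((\lnot A \land \lnot B) \to (\lnot A \land \lnot A)) \land (\lnot B \lor B))): β-rule — branch into (\lnot C \lor (\lnot B \lor ((D \leftrightarrow \lnot C) \lor A))), \lnot (((\lnot A \land \lnot B) \to (\lnot A \land \lnot A)) \land (\lnot B \lor B))  //  \lnot (\lnot C \lor (\lnot B \lor ((D \leftrightarrow \lnot C) \lor A))), (((\lnot A \land \lnot B) \to (\lnot A \land \lnot A)) \land (\lnot B \lor B)).
  branch 1 (add (\lnot C \lor (\lnot B \lor ((D \leftrightarrow \lnot C) \lor A))), \lnot (((\lnot A \land \lnot B) \to (\lnot A \land \lnot A)) \land (\lnot B \lor B))):
    (\lnot C \lor (\lnot B \lor ((D \leftrightarrow \lnot C) \lor A))): β-rule — branch into \lnot C  //  (\lnot B \lor ((D \leftrightarrow \lnot C) \lor A)).
      branch 1.1 (add \lnot C):
        \lnot (((\lnot A \land \lnot B) \to (\lnot A \land \lnot A)) \land (\lnot B \lor B)): β-rule — branch into \lnot ((\lnot A \land \lnot B) \to (\lnot A \land \lnot A))  //  \lnot (\lnot B \lor B).
          branch 1.1.1 (add \lnot ((\lnot A \land \lnot B) \to (\lnot A \land \lnot A))):
            \lnot ((\lnot A \land \lnot B) \to (\lnot A \land \lnot A)): α-rule — add (\lnot A \land \lnot B), \lnot (\lnot A \land \lnot A).
            (\lnot A \land \lnot B): α-rule — add \lnot A, \lnot B.
            \lnot (\lnot A \land \lnot A): β-rule — branch into \lnot \lnot A  //  \lnot \lnot A.
              branch 1.1.1.1 (add \lnot \lnot A):
                × closes — contains both A and \lnot A.
              branch 1.1.1.2 (add \lnot \lnot A):
                × closes — contains both A and \lnot A.
          branch 1.1.2 (add \lnot (\lnot B \lor B)):
            \lnot (\lnot B \lor B): α-rule — add \lnot \lnot B, \lnot B.
            × closes — contains both B and \lnot B.
      branch 1.2 (add (\lnot B \lor ((D \leftrightarrow \lnot C) \lor A))):
        \lnot (((\lnot A \land \lnot B) \to (\lnot A \land \lnot A)) \land (\lnot B \lor B)): β-rule — branch into \lnot ((\lnot A \land \lnot B) \to (\lnot A \land \lnot A))  //  \lnot (\lnot B \lor B).
          branch 1.2.1 (add \lnot ((\lnot A \land \lnot B) \to (\lnot A \land \lnot A))):
            \lnot ((\lnot A \land \lnot B) \to (\lnot A \land \lnot A)): α-rule — add (\lnot A \land \lnot B), \lnot (\lnot A \land \lnot A).
            (\lnot A \land \lnot B): α-rule — add \lnot A, \lnot B.
            (\lnot B \lor ((D \leftrightarrow \lnot C) \lor A)): β-rule — branch into \lnot B  //  ((D \leftrightarrow \lnot C) \lor A).
              branch 1.2.1.1 (add \lnot B):
                \lnot (\lnot A \land \lnot A): β-rule — branch into \lnot \lnot A  //  \lnot \lnot A.
                  branch 1.2.1.1.1 (add \lnot \lnot A):
                    × closes — contains both A and \lnot A.
                  branch 1.2.1.1.2 (add \lnot \lnot A):
                    × closes — contains both A and \lnot A.
              branch 1.2.1.2 (add ((D \leftrightarrow \lnot C) \lor A)):
                \lnot (\lnot A \land \lnot A): β-rule — branch into \lnot \lnot A  //  \lnot \lnot A.
                  branch 1.2.1.2.1 (add \lnot \lnot A):
                    × closes — contains both A and \lnot A.
                  branch 1.2.1.2.2 (add \lnot \lnot A):
                    × closes — contains both A and \lnot A.
          branch 1.2.2 (add \lnot (\lnot B \lor B)):
            \lnot (\lnot B \lor B): α-rule — add \lnot \lnot B, \lnot B.
            × closes — contains both B and \lnot B.
  branch 2 (add \lnot (\lnot C \lor (\lnot B \lor ((D \leftrightarrow \lnot C) \lor A))), (((\lnot A \land \lnot B) \to (\lnot A \land \lnot A)) \land (\lnot B \lor B))):
    \lnot (\lnot C \lor (\lnot B \lor ((D \leftrightarrow \lnot C) \lor A))): α-rule — add \lnot \lnot C, \lnot (\lnot B \lor ((D \leftrightarrow \lnot C) \lor A)).
    (((\lnot A \land \lnot B) \to (\lnot A \land \lnot A)) \land (\lnot B \lor B)): α-rule — add ((\lnot A \land \lnot B) \to (\lnot A \land \lnot A)), (\lnot B \lor B).
    \lnot (\lnot B \lor ((D \leftrightarrow \lnot C) \lor A)): α-rule — add \lnot \lnot B, \lnot ((D \leftrightarrow \lnot C) \lor A).
    \lnot ((D \leftrightarrow \lnot C) \lor A): α-rule — add \lnot (D \leftrightarrow \lnot C), \lnot A.
    ((\lnot A \land \lnot B) \to (\lnot A \land \lnot A)): β-rule — branch into \lnot (\lnot A \land \lnot B)  //  (\lnot A \land \lnot A).
      branch 2.1 (add \lnot (\lnot A \land \lnot B)):
        (\lnot B \lor B): β-rule — branch into \lnot B  //  B.
          branch 2.1.1 (add \lnot B):
            × closes — contains both B and \lnot B.
          branch 2.1.2 (add B):
            \lnot (D \leftrightarrow \lnot C): β-rule — branch into D, \lnot \lnot C  //  \lnot D, \lnot C.
              branch 2.1.2.1 (add D, \lnot \lnot C):
                \lnot (\lnot A \land \lnot B): β-rule — branch into \lnot \lnot A  //  \lnot \lnot B.
                  branch 2.1.2.1.1 (add \lnot \lnot A):
                    × closes — contains both A and \lnot A.
                  branch 2.1.2.1.2 (add \lnot \lnot B):
                    ○ open, literals {A=0, B=1, C=1, D=1}.
              branch 2.1.2.2 (add \lnot D, \lnot C):
                × closes — contains both C and \lnot C.
      branch 2.2 (add (\lnot A \land \lnot A)):
        (\lnot A \land \lnot A): α-rule — add \lnot A, \lnot A.
        (\lnot B \lor B): β-rule — branch into \lnot B  //  B.
          branch 2.2.1 (add \lnot B):
            × closes — contains both B and \lnot B.
          branch 2.2.2 (add B):
            \lnot (D \leftrightarrow \lnot C): β-rule — branch into D, \lnot \lnot C  //  \lnot D, \lnot C.
              branch 2.2.2.1 (add D, \lnot \lnot C):
                ○ open, literals {A=0, B=1, C=1, D=1}.
              branch 2.2.2.2 (add \lnot D, \lnot C):
                × closes — contains both C and \lnot C.
13 branches closed, 2 open.
An open branch gives a countermodel: A=0, B=1, C=1, D=1 (unmentioned atoms arbitrary); under it the original formula is false.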